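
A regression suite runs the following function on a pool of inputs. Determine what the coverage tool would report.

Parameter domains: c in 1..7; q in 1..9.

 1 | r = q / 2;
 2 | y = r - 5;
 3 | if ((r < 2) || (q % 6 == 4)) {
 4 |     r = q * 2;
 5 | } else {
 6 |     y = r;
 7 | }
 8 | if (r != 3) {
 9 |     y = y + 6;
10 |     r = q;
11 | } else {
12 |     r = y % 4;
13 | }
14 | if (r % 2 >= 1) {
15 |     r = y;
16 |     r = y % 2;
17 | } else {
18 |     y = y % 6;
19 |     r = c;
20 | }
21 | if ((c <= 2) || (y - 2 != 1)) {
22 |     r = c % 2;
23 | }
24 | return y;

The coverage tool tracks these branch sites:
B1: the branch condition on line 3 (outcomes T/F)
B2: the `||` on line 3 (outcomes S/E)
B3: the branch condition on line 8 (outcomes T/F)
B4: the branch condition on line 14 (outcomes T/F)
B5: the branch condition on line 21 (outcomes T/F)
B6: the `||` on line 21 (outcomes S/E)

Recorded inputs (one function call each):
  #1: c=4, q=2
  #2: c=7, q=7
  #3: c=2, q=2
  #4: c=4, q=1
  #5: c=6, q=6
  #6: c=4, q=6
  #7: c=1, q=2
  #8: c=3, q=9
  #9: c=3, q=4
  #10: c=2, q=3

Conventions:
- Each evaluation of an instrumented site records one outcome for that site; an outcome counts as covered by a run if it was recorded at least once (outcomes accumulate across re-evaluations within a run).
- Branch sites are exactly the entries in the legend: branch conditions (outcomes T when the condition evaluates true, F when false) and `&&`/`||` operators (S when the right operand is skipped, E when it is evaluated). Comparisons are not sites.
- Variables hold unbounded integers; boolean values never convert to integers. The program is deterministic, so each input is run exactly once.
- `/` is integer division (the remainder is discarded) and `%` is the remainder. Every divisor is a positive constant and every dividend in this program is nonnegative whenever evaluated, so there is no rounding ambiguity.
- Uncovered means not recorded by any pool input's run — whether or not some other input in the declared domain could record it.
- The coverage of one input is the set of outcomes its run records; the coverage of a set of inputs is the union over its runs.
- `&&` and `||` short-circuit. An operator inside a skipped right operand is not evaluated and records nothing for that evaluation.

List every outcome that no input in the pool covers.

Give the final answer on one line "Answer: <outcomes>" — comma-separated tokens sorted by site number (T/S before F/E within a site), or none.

#1 (c=4, q=2) -> B2->S, B1->T, B3->T, B4->F, B6->E, B5->T; covered: B1=T, B2=S, B3=T, B4=F, B5=T, B6=E
#2 (c=7, q=7) -> B2->E, B1->F, B3->F, B4->T, B6->E, B5->F; covered: B1=F, B2=E, B3=F, B4=T, B5=F, B6=E
#3 (c=2, q=2) -> B2->S, B1->T, B3->T, B4->F, B6->S, B5->T; covered: B1=T, B2=S, B3=T, B4=F, B5=T, B6=S
#4 (c=4, q=1) -> B2->S, B1->T, B3->T, B4->T, B6->E, B5->T; covered: B1=T, B2=S, B3=T, B4=T, B5=T, B6=E
#5 (c=6, q=6) -> B2->E, B1->F, B3->F, B4->T, B6->E, B5->F; covered: B1=F, B2=E, B3=F, B4=T, B5=F, B6=E
#6 (c=4, q=6) -> B2->E, B1->F, B3->F, B4->T, B6->E, B5->F; covered: B1=F, B2=E, B3=F, B4=T, B5=F, B6=E
#7 (c=1, q=2) -> B2->S, B1->T, B3->T, B4->F, B6->S, B5->T; covered: B1=T, B2=S, B3=T, B4=F, B5=T, B6=S
#8 (c=3, q=9) -> B2->E, B1->F, B3->T, B4->T, B6->E, B5->T; covered: B1=F, B2=E, B3=T, B4=T, B5=T, B6=E
#9 (c=3, q=4) -> B2->E, B1->T, B3->T, B4->F, B6->E, B5->F; covered: B1=T, B2=E, B3=T, B4=F, B5=F, B6=E
#10 (c=2, q=3) -> B2->S, B1->T, B3->T, B4->T, B6->S, B5->T; covered: B1=T, B2=S, B3=T, B4=T, B5=T, B6=S
union over the pool: B1=T, B1=F, B2=S, B2=E, B3=T, B3=F, B4=T, B4=F, B5=T, B5=F, B6=S, B6=E
uncovered (0 of 12): none

Answer: none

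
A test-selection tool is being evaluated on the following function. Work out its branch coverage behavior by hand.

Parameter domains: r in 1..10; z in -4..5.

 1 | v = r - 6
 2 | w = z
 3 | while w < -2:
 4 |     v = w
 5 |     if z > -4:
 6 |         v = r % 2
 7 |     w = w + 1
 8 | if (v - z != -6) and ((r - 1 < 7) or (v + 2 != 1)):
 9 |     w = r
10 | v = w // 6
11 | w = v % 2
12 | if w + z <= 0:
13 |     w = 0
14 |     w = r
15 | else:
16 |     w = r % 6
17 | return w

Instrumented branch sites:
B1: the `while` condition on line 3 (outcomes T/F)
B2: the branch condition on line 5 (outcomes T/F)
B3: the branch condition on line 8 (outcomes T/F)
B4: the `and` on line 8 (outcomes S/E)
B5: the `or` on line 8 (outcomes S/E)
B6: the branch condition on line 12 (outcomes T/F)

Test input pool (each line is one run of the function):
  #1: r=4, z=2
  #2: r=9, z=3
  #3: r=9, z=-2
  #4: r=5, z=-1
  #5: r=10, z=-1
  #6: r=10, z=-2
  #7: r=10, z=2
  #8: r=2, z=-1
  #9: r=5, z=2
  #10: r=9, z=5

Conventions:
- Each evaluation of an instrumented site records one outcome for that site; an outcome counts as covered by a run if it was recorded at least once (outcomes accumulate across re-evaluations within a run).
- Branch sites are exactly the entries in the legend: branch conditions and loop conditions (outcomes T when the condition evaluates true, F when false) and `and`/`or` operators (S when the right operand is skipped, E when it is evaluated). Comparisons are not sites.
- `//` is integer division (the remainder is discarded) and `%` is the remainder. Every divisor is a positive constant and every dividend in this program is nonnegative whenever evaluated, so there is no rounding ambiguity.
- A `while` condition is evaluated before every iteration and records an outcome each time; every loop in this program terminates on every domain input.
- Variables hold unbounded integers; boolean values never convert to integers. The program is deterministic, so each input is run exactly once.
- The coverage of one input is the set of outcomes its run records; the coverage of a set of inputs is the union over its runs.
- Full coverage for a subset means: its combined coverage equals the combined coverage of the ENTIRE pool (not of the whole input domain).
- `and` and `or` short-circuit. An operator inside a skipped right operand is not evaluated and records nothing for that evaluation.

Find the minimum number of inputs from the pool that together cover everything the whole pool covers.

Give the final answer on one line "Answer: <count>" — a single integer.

input #1, r=4, z=2: outcomes B1=F, B3=T, B4=E, B5=S, B6=F
input #2, r=9, z=3: outcomes B1=F, B3=T, B4=E, B5=E, B6=F
input #3, r=9, z=-2: outcomes B1=F, B3=T, B4=E, B5=E, B6=T
input #4, r=5, z=-1: outcomes B1=F, B3=T, B4=E, B5=S, B6=T
input #5, r=10, z=-1: outcomes B1=F, B3=T, B4=E, B5=E, B6=T
input #6, r=10, z=-2: outcomes B1=F, B3=T, B4=E, B5=E, B6=T
input #7, r=10, z=2: outcomes B1=F, B3=T, B4=E, B5=E, B6=F
input #8, r=2, z=-1: outcomes B1=F, B3=T, B4=E, B5=S, B6=T
input #9, r=5, z=2: outcomes B1=F, B3=T, B4=E, B5=S, B6=F
input #10, r=9, z=5: outcomes B1=F, B3=T, B4=E, B5=E, B6=F
the full pool covers 7 outcomes: B1=F, B3=T, B4=E, B5=S, B5=E, B6=T, B6=F
every size-1 subset falls short of the 7 outcomes (best: 5/7)
at size 2, {1, 3} reaches all 7 outcomes; every lexicographically earlier size-2 subset fails

Answer: 2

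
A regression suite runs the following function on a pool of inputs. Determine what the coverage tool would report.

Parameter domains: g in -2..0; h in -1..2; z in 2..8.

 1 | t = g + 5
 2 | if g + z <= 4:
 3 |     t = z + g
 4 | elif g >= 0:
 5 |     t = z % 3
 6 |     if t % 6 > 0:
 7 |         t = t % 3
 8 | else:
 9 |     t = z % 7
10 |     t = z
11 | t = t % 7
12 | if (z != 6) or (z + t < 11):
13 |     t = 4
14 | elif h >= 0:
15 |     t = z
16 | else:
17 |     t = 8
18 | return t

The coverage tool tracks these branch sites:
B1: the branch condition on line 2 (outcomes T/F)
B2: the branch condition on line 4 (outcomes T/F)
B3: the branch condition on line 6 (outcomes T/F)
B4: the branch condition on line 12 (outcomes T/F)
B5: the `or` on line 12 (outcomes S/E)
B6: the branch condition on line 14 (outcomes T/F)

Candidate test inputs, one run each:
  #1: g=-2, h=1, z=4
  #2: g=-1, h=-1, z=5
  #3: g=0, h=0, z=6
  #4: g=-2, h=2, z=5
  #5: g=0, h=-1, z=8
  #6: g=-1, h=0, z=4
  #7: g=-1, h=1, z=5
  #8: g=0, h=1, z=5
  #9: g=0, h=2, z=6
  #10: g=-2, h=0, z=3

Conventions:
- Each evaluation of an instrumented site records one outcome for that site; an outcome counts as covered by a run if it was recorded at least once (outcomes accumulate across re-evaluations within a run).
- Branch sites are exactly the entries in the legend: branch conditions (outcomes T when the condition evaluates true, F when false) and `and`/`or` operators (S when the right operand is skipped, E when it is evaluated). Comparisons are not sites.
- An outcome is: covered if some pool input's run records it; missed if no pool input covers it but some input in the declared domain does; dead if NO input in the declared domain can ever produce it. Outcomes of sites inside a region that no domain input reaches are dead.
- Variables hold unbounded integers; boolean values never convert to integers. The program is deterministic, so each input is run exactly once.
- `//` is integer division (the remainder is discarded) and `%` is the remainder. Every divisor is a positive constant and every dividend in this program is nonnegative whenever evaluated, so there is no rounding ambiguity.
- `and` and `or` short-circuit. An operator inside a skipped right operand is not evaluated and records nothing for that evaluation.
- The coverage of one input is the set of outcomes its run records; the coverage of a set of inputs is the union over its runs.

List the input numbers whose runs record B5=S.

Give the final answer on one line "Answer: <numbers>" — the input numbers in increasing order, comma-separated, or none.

input #1 (g=-2, h=1, z=4): produces B5=S
input #2 (g=-1, h=-1, z=5): produces B5=S
input #3 (g=0, h=0, z=6): does not produce B5=S
input #4 (g=-2, h=2, z=5): produces B5=S
input #5 (g=0, h=-1, z=8): produces B5=S
input #6 (g=-1, h=0, z=4): produces B5=S
input #7 (g=-1, h=1, z=5): produces B5=S
input #8 (g=0, h=1, z=5): produces B5=S
input #9 (g=0, h=2, z=6): does not produce B5=S
input #10 (g=-2, h=0, z=3): produces B5=S

Answer: 1, 2, 4, 5, 6, 7, 8, 10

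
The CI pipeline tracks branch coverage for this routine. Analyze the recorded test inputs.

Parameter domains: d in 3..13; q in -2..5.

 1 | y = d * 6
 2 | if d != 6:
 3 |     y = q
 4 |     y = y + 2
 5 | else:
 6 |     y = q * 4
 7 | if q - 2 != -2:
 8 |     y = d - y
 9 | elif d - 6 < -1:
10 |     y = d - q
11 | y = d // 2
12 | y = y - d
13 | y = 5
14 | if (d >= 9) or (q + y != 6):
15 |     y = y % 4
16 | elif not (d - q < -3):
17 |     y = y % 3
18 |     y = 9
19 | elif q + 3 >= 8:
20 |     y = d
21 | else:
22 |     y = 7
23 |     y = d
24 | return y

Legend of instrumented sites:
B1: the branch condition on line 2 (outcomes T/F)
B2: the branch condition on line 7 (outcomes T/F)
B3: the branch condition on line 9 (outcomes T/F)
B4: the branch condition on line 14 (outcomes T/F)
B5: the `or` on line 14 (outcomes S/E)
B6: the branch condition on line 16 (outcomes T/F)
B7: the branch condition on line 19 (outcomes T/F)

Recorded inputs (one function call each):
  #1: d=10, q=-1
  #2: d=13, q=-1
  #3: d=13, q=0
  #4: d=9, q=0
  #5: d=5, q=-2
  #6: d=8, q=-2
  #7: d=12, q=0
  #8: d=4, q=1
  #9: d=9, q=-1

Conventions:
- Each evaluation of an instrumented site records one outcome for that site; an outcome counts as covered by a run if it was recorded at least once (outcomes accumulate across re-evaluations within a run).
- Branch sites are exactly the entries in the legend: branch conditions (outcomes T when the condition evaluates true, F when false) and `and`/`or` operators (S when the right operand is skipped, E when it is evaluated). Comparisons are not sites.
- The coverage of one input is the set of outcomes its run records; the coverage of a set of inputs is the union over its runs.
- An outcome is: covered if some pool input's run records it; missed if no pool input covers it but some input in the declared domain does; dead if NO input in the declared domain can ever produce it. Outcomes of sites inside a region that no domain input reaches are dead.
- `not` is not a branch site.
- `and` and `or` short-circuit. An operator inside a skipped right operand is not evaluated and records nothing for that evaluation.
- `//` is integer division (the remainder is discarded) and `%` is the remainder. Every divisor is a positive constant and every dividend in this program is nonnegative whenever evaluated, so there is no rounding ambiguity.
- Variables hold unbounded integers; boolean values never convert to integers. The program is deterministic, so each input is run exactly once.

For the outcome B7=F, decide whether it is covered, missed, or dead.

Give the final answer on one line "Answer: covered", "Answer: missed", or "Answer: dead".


no pool input records B7=F
checking all 88 inputs in the declared domain: B7=F is never recorded -> dead
Answer: dead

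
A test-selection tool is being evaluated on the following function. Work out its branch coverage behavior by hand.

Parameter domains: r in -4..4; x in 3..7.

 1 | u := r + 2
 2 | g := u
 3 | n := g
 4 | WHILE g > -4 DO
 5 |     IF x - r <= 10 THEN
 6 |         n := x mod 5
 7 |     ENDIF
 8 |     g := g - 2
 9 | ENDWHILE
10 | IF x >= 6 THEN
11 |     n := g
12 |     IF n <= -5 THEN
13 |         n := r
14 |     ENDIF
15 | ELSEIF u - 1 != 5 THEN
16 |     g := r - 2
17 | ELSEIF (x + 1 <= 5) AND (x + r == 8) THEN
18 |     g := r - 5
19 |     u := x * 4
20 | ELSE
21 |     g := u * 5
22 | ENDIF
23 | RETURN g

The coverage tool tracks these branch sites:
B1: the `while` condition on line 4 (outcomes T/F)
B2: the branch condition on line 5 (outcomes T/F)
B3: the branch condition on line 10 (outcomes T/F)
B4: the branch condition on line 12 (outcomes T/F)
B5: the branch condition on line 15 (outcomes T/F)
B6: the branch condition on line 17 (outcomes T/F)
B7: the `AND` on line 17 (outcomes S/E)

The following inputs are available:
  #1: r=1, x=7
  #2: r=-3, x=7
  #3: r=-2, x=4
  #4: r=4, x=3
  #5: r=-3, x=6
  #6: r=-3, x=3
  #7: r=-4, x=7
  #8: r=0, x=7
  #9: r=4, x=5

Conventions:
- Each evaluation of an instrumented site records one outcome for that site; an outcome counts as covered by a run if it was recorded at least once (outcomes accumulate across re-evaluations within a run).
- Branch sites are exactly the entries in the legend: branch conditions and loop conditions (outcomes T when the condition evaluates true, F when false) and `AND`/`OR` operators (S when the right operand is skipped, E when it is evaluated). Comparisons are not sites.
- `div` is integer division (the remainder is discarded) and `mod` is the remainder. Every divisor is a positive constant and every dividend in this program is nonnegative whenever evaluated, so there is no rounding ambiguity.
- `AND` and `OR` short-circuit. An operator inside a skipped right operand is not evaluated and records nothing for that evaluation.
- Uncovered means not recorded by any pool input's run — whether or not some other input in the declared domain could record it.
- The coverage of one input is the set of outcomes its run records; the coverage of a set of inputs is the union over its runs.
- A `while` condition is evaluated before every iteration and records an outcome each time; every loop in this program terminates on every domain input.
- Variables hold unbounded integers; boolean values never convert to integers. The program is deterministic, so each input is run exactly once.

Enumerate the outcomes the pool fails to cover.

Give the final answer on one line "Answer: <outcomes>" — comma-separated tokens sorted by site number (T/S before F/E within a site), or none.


run #1 (r=1, x=7) runs B1->T, B2->T, B1->T, B2->T, B1->T, B2->T, B1->T, B2->T, B1->F, B3->T, B4->T; records B1=T, B1=F, B2=T, B3=T, B4=T
run #2 (r=-3, x=7) runs B1->T, B2->T, B1->T, B2->T, B1->F, B3->T, B4->T; records B1=T, B1=F, B2=T, B3=T, B4=T
run #3 (r=-2, x=4) runs B1->T, B2->T, B1->T, B2->T, B1->F, B3->F, B5->T; records B1=T, B1=F, B2=T, B3=F, B5=T
run #4 (r=4, x=3) runs B1->T, B2->T, B1->T, B2->T, B1->T, B2->T, B1->T, B2->T, B1->T, B2->T, B1->F, B3->F, B5->F, B7->E, ...; records B1=T, B1=F, B2=T, B3=F, B5=F, B6=F, B7=E
run #5 (r=-3, x=6) runs B1->T, B2->T, B1->T, B2->T, B1->F, B3->T, B4->T; records B1=T, B1=F, B2=T, B3=T, B4=T
run #6 (r=-3, x=3) runs B1->T, B2->T, B1->T, B2->T, B1->F, B3->F, B5->T; records B1=T, B1=F, B2=T, B3=F, B5=T
run #7 (r=-4, x=7) runs B1->T, B2->F, B1->F, B3->T, B4->F; records B1=T, B1=F, B2=F, B3=T, B4=F
run #8 (r=0, x=7) runs B1->T, B2->T, B1->T, B2->T, B1->T, B2->T, B1->F, B3->T, B4->F; records B1=T, B1=F, B2=T, B3=T, B4=F
run #9 (r=4, x=5) runs B1->T, B2->T, B1->T, B2->T, B1->T, B2->T, B1->T, B2->T, B1->T, B2->T, B1->F, B3->F, B5->F, B7->S, ...; records B1=T, B1=F, B2=T, B3=F, B5=F, B6=F, B7=S
union over the pool: B1=T, B1=F, B2=T, B2=F, B3=T, B3=F, B4=T, B4=F, B5=T, B5=F, B6=F, B7=S, B7=E
uncovered (1 of 14): B6=T
Answer: B6=T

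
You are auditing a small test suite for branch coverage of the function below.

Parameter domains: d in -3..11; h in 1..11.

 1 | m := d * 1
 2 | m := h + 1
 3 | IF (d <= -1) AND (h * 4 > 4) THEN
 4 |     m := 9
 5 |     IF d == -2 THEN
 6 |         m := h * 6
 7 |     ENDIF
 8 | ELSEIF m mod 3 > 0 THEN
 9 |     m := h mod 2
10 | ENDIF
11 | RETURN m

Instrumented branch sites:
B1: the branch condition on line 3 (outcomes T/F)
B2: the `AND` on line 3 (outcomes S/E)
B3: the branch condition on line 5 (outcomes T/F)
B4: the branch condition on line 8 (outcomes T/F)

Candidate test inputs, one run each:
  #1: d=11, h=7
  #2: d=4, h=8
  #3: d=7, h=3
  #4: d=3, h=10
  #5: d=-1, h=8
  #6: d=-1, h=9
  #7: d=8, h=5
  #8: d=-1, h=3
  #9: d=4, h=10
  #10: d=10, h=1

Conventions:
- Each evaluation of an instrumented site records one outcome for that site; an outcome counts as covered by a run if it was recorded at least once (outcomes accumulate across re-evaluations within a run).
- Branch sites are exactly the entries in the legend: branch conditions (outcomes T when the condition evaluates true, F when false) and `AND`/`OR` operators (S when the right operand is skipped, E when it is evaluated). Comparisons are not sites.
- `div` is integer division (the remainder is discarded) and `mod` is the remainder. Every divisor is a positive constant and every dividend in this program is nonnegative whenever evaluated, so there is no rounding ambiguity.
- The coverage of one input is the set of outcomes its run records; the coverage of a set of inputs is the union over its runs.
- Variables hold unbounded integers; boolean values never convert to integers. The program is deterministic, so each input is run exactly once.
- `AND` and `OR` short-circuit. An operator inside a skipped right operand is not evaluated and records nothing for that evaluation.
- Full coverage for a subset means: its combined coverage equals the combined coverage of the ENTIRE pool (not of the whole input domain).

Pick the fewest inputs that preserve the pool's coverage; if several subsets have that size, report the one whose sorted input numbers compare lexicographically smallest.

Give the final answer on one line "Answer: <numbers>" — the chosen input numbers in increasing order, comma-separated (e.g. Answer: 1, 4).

input #1 (d=11, h=7): events B2->S, B1->F, B4->T; covers B1=F, B2=S, B4=T
input #2 (d=4, h=8): events B2->S, B1->F, B4->F; covers B1=F, B2=S, B4=F
input #3 (d=7, h=3): events B2->S, B1->F, B4->T; covers B1=F, B2=S, B4=T
input #4 (d=3, h=10): events B2->S, B1->F, B4->T; covers B1=F, B2=S, B4=T
input #5 (d=-1, h=8): events B2->E, B1->T, B3->F; covers B1=T, B2=E, B3=F
input #6 (d=-1, h=9): events B2->E, B1->T, B3->F; covers B1=T, B2=E, B3=F
input #7 (d=8, h=5): events B2->S, B1->F, B4->F; covers B1=F, B2=S, B4=F
input #8 (d=-1, h=3): events B2->E, B1->T, B3->F; covers B1=T, B2=E, B3=F
input #9 (d=4, h=10): events B2->S, B1->F, B4->T; covers B1=F, B2=S, B4=T
input #10 (d=10, h=1): events B2->S, B1->F, B4->T; covers B1=F, B2=S, B4=T
pool-wide coverage (7 outcomes): B1=T, B1=F, B2=S, B2=E, B3=F, B4=T, B4=F
size 1 is not enough: best union over all size-1 subsets is 3/7
size 2 is not enough: best union over all size-2 subsets is 6/7
the canonical winner is {1, 2, 5}: size 3, full 7-outcome coverage, earliest index list among size-3 covers

Answer: 1, 2, 5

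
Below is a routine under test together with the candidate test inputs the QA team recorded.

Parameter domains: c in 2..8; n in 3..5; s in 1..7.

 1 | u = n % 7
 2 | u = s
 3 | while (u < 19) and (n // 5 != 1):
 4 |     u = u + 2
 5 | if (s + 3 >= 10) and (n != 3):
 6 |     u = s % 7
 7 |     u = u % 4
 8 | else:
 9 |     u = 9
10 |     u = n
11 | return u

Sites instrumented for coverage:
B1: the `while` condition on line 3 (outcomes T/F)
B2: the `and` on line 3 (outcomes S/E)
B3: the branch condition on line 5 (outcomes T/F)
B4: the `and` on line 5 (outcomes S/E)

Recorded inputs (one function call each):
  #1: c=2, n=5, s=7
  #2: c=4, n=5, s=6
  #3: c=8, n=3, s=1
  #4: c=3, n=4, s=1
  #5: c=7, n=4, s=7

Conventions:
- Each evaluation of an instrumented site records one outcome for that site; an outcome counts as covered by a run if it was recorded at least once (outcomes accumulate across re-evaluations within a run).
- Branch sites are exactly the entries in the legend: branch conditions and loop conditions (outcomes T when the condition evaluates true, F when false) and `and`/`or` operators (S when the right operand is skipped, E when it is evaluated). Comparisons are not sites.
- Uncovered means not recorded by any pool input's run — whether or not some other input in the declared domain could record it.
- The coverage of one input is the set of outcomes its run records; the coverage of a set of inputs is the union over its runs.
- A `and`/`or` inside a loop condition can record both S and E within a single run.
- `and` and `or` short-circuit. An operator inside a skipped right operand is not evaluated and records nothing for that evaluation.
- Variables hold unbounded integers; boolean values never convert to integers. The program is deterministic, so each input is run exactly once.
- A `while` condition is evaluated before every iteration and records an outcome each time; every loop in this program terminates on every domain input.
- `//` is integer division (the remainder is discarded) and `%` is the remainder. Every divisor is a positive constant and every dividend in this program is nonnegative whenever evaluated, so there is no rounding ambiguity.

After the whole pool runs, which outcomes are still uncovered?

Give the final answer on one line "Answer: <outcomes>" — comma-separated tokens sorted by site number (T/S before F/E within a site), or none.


run #1 (c=2, n=5, s=7) runs B2->E, B1->F, B4->E, B3->T; records B1=F, B2=E, B3=T, B4=E
run #2 (c=4, n=5, s=6) runs B2->E, B1->F, B4->S, B3->F; records B1=F, B2=E, B3=F, B4=S
run #3 (c=8, n=3, s=1) runs B2->E, B1->T, B2->E, B1->T, B2->E, B1->T, B2->E, B1->T, B2->E, B1->T, B2->E, B1->T, B2->E, B1->T, ...; records B1=T, B1=F, B2=S, B2=E, B3=F, B4=S
run #4 (c=3, n=4, s=1) runs B2->E, B1->T, B2->E, B1->T, B2->E, B1->T, B2->E, B1->T, B2->E, B1->T, B2->E, B1->T, B2->E, B1->T, ...; records B1=T, B1=F, B2=S, B2=E, B3=F, B4=S
run #5 (c=7, n=4, s=7) runs B2->E, B1->T, B2->E, B1->T, B2->E, B1->T, B2->E, B1->T, B2->E, B1->T, B2->E, B1->T, B2->S, B1->F, ...; records B1=T, B1=F, B2=S, B2=E, B3=T, B4=E
union over the pool: B1=T, B1=F, B2=S, B2=E, B3=T, B3=F, B4=S, B4=E
uncovered (0 of 8): none
Answer: none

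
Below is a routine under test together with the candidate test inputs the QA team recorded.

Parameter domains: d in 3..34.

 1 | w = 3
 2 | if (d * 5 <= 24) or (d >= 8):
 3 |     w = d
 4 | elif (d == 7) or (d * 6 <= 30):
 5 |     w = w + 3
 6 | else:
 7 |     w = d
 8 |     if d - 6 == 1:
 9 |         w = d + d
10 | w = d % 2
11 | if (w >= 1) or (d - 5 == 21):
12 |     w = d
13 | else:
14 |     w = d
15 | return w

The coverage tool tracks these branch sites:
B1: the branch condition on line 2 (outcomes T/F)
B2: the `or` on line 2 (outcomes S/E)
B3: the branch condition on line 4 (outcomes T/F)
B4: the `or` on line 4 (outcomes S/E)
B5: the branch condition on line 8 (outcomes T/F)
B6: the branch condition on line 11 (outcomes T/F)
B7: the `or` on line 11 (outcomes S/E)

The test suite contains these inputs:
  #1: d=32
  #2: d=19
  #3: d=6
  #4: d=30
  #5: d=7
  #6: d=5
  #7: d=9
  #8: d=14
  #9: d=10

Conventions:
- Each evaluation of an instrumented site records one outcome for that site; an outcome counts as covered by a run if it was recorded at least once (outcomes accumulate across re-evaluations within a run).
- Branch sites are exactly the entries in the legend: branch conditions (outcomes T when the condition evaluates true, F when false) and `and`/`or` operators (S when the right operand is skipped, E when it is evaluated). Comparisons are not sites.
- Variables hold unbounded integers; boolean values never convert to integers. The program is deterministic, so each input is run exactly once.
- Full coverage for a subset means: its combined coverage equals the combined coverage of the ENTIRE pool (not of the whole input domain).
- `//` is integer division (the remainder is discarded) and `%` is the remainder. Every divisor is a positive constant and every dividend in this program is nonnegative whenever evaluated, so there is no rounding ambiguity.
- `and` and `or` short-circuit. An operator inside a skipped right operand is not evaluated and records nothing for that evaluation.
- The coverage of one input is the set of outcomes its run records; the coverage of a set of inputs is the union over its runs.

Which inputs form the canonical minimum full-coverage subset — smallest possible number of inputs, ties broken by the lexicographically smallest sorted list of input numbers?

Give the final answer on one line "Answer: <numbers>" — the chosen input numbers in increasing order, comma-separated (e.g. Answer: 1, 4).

run #1 (d=32) runs B2->E, B1->T, B7->E, B6->F; records B1=T, B2=E, B6=F, B7=E
run #2 (d=19) runs B2->E, B1->T, B7->S, B6->T; records B1=T, B2=E, B6=T, B7=S
run #3 (d=6) runs B2->E, B1->F, B4->E, B3->F, B5->F, B7->E, B6->F; records B1=F, B2=E, B3=F, B4=E, B5=F, B6=F, B7=E
run #4 (d=30) runs B2->E, B1->T, B7->E, B6->F; records B1=T, B2=E, B6=F, B7=E
run #5 (d=7) runs B2->E, B1->F, B4->S, B3->T, B7->S, B6->T; records B1=F, B2=E, B3=T, B4=S, B6=T, B7=S
run #6 (d=5) runs B2->E, B1->F, B4->E, B3->T, B7->S, B6->T; records B1=F, B2=E, B3=T, B4=E, B6=T, B7=S
run #7 (d=9) runs B2->E, B1->T, B7->S, B6->T; records B1=T, B2=E, B6=T, B7=S
run #8 (d=14) runs B2->E, B1->T, B7->E, B6->F; records B1=T, B2=E, B6=F, B7=E
run #9 (d=10) runs B2->E, B1->T, B7->E, B6->F; records B1=T, B2=E, B6=F, B7=E
union over all inputs: B1=T, B1=F, B2=E, B3=T, B3=F, B4=S, B4=E, B5=F, B6=T, B6=F, B7=S, B7=E (12 outcomes)
no size-1 subset reaches all 12 outcomes (best union: 7/12)
no size-2 subset reaches all 12 outcomes (best union: 11/12)
size 3: inputs {1, 3, 5} cover all 12 outcomes, and no lexicographically smaller subset of this size does

Answer: 1, 3, 5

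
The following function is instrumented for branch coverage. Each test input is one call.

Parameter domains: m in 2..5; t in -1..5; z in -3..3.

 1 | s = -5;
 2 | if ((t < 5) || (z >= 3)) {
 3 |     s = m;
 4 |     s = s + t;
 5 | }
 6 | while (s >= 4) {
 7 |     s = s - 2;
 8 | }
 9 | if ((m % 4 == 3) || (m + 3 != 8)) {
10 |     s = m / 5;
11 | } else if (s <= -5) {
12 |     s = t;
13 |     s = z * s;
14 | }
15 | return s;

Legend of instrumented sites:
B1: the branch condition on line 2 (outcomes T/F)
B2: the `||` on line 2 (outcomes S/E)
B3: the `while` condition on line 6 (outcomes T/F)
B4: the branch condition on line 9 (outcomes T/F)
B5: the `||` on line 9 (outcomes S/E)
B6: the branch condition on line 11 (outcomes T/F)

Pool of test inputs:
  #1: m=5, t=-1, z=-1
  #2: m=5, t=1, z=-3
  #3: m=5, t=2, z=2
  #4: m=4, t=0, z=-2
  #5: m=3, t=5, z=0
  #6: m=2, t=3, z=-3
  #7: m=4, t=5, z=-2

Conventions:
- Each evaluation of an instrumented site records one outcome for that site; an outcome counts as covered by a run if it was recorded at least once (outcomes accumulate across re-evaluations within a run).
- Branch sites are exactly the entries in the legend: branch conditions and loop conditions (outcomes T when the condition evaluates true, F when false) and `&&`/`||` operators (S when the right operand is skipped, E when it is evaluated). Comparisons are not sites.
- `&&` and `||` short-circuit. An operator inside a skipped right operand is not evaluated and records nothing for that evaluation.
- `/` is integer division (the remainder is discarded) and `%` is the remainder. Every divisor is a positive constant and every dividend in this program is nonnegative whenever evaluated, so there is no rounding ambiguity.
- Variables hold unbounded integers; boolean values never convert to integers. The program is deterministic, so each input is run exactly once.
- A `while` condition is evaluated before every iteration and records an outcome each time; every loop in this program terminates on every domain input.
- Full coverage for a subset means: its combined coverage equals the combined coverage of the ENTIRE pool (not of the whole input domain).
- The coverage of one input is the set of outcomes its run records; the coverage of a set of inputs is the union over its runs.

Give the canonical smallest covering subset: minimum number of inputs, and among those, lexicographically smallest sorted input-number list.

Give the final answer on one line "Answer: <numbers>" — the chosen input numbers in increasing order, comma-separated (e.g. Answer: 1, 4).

input #1, m=5, t=-1, z=-1: events B2->S, B1->T, B3->T, B3->F, B5->E, B4->F, B6->F; outcomes B1=T, B2=S, B3=T, B3=F, B4=F, B5=E, B6=F
input #2, m=5, t=1, z=-3: events B2->S, B1->T, B3->T, B3->T, B3->F, B5->E, B4->F, B6->F; outcomes B1=T, B2=S, B3=T, B3=F, B4=F, B5=E, B6=F
input #3, m=5, t=2, z=2: events B2->S, B1->T, B3->T, B3->T, B3->F, B5->E, B4->F, B6->F; outcomes B1=T, B2=S, B3=T, B3=F, B4=F, B5=E, B6=F
input #4, m=4, t=0, z=-2: events B2->S, B1->T, B3->T, B3->F, B5->E, B4->T; outcomes B1=T, B2=S, B3=T, B3=F, B4=T, B5=E
input #5, m=3, t=5, z=0: events B2->E, B1->F, B3->F, B5->S, B4->T; outcomes B1=F, B2=E, B3=F, B4=T, B5=S
input #6, m=2, t=3, z=-3: events B2->S, B1->T, B3->T, B3->F, B5->E, B4->T; outcomes B1=T, B2=S, B3=T, B3=F, B4=T, B5=E
input #7, m=4, t=5, z=-2: events B2->E, B1->F, B3->F, B5->E, B4->T; outcomes B1=F, B2=E, B3=F, B4=T, B5=E
union over all inputs: B1=T, B1=F, B2=S, B2=E, B3=T, B3=F, B4=T, B4=F, B5=S, B5=E, B6=F (11 outcomes)
every size-1 subset falls short of the 11 outcomes (best: 7/11)
size 2: inputs {1, 5} cover all 11 outcomes, and no lexicographically smaller subset of this size does

Answer: 1, 5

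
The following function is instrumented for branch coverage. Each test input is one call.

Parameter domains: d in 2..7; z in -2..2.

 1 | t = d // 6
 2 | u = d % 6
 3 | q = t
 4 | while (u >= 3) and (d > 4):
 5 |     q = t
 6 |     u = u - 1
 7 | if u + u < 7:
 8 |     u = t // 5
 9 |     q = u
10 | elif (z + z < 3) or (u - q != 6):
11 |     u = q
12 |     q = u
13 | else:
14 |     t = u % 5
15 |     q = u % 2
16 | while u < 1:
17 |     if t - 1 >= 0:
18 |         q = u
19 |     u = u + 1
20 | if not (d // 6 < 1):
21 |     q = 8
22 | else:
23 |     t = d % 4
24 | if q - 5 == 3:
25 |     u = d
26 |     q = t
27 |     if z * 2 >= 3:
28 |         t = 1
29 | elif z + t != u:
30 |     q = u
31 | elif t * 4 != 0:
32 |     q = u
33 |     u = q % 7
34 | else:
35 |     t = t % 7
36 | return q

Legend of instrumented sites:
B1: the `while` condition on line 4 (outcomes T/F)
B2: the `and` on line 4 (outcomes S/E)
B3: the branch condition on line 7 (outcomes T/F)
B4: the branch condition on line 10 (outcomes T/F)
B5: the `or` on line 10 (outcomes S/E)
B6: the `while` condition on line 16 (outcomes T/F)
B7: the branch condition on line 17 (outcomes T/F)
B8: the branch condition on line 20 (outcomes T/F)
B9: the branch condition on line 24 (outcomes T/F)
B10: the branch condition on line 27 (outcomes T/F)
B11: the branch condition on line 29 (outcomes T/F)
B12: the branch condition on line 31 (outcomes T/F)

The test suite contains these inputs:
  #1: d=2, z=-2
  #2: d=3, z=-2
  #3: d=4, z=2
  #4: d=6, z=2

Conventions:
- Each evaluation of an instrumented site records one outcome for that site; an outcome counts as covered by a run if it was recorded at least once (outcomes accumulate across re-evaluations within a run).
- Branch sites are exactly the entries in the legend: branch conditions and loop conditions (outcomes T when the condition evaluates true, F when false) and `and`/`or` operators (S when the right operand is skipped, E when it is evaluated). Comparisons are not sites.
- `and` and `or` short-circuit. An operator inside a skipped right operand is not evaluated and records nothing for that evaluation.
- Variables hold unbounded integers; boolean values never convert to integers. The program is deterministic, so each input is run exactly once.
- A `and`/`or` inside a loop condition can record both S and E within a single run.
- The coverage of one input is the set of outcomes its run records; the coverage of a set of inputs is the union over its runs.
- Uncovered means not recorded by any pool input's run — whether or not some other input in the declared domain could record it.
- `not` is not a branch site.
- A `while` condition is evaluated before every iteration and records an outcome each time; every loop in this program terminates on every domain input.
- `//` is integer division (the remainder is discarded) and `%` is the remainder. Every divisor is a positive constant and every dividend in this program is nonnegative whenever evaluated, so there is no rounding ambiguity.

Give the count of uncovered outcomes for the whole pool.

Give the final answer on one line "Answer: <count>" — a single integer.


#1 (d=2, z=-2) -> B2->S, B1->F, B3->T, B6->T, B7->F, B6->F, B8->F, B9->F, B11->T; covered: B1=F, B2=S, B3=T, B6=T, B6=F, B7=F, B8=F, B9=F, B11=T
#2 (d=3, z=-2) -> B2->E, B1->F, B3->T, B6->T, B7->F, B6->F, B8->F, B9->F, B11->F, B12->T; covered: B1=F, B2=E, B3=T, B6=T, B6=F, B7=F, B8=F, B9=F, B11=F, B12=T
#3 (d=4, z=2) -> B2->E, B1->F, B3->F, B5->E, B4->T, B6->T, B7->F, B6->F, B8->F, B9->F, B11->T; covered: B1=F, B2=E, B3=F, B4=T, B5=E, B6=T, B6=F, B7=F, B8=F, B9=F, B11=T
#4 (d=6, z=2) -> B2->S, B1->F, B3->T, B6->T, B7->T, B6->F, B8->T, B9->T, B10->T; covered: B1=F, B2=S, B3=T, B6=T, B6=F, B7=T, B8=T, B9=T, B10=T
union over the pool: B1=F, B2=S, B2=E, B3=T, B3=F, B4=T, B5=E, B6=T, B6=F, B7=T, B7=F, B8=T, B8=F, B9=T, B9=F, B10=T, B11=T, B11=F, B12=T
uncovered (5 of 24): B1=T, B4=F, B5=S, B10=F, B12=F
Answer: 5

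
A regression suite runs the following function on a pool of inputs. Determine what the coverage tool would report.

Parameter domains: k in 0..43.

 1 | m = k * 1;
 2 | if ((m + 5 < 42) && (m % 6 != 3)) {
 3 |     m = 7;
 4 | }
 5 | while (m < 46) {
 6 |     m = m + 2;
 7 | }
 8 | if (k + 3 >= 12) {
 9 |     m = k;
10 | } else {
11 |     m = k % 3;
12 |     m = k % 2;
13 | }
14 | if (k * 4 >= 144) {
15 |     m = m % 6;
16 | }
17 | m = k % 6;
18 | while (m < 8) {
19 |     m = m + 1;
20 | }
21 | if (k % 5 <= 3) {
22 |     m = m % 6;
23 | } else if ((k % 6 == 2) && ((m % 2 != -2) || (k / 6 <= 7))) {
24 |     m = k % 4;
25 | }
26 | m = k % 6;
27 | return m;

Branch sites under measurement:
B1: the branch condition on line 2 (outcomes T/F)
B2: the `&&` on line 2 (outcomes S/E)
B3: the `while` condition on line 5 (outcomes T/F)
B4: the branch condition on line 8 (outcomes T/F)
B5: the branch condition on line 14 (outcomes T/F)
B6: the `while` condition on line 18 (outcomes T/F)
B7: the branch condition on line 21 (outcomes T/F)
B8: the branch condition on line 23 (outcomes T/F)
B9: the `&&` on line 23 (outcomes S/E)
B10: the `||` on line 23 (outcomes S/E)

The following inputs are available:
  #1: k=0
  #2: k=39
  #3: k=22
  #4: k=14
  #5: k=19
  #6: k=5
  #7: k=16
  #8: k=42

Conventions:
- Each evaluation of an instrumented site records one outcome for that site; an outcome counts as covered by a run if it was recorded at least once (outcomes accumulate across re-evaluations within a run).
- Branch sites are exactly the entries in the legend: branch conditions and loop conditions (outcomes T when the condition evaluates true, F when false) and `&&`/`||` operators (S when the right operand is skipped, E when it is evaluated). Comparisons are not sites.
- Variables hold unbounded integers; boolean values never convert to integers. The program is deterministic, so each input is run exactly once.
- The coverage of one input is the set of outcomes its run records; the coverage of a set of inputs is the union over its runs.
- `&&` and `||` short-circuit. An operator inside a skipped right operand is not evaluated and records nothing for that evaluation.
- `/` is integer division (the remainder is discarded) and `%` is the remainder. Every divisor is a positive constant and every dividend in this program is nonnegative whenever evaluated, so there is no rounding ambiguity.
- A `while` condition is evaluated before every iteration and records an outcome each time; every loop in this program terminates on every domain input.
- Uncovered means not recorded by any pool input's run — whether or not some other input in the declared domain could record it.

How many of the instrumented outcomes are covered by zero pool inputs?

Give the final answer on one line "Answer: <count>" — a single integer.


input #1 (k=0): events B2->E, B1->T, B3->T, B3->T, B3->T, B3->T, B3->T, B3->T, B3->T, B3->T, B3->T, B3->T, B3->T, B3->T, ...; covers B1=T, B2=E, B3=T, B3=F, B4=F, B5=F, B6=T, B6=F, B7=T
input #2 (k=39): events B2->S, B1->F, B3->T, B3->T, B3->T, B3->T, B3->F, B4->T, B5->T, B6->T, B6->T, B6->T, B6->T, B6->T, ...; covers B1=F, B2=S, B3=T, B3=F, B4=T, B5=T, B6=T, B6=F, B7=F, B8=F, B9=S
input #3 (k=22): events B2->E, B1->T, B3->T, B3->T, B3->T, B3->T, B3->T, B3->T, B3->T, B3->T, B3->T, B3->T, B3->T, B3->T, ...; covers B1=T, B2=E, B3=T, B3=F, B4=T, B5=F, B6=T, B6=F, B7=T
input #4 (k=14): events B2->E, B1->T, B3->T, B3->T, B3->T, B3->T, B3->T, B3->T, B3->T, B3->T, B3->T, B3->T, B3->T, B3->T, ...; covers B1=T, B2=E, B3=T, B3=F, B4=T, B5=F, B6=T, B6=F, B7=F, B8=T, B9=E, B10=S
input #5 (k=19): events B2->E, B1->T, B3->T, B3->T, B3->T, B3->T, B3->T, B3->T, B3->T, B3->T, B3->T, B3->T, B3->T, B3->T, ...; covers B1=T, B2=E, B3=T, B3=F, B4=T, B5=F, B6=T, B6=F, B7=F, B8=F, B9=S
input #6 (k=5): events B2->E, B1->T, B3->T, B3->T, B3->T, B3->T, B3->T, B3->T, B3->T, B3->T, B3->T, B3->T, B3->T, B3->T, ...; covers B1=T, B2=E, B3=T, B3=F, B4=F, B5=F, B6=T, B6=F, B7=T
input #7 (k=16): events B2->E, B1->T, B3->T, B3->T, B3->T, B3->T, B3->T, B3->T, B3->T, B3->T, B3->T, B3->T, B3->T, B3->T, ...; covers B1=T, B2=E, B3=T, B3=F, B4=T, B5=F, B6=T, B6=F, B7=T
input #8 (k=42): events B2->S, B1->F, B3->T, B3->T, B3->F, B4->T, B5->T, B6->T, B6->T, B6->T, B6->T, B6->T, B6->T, B6->T, ...; covers B1=F, B2=S, B3=T, B3=F, B4=T, B5=T, B6=T, B6=F, B7=T
union over the pool: B1=T, B1=F, B2=S, B2=E, B3=T, B3=F, B4=T, B4=F, B5=T, B5=F, B6=T, B6=F, B7=T, B7=F, B8=T, B8=F, B9=S, B9=E, B10=S
uncovered (1 of 20): B10=E
Answer: 1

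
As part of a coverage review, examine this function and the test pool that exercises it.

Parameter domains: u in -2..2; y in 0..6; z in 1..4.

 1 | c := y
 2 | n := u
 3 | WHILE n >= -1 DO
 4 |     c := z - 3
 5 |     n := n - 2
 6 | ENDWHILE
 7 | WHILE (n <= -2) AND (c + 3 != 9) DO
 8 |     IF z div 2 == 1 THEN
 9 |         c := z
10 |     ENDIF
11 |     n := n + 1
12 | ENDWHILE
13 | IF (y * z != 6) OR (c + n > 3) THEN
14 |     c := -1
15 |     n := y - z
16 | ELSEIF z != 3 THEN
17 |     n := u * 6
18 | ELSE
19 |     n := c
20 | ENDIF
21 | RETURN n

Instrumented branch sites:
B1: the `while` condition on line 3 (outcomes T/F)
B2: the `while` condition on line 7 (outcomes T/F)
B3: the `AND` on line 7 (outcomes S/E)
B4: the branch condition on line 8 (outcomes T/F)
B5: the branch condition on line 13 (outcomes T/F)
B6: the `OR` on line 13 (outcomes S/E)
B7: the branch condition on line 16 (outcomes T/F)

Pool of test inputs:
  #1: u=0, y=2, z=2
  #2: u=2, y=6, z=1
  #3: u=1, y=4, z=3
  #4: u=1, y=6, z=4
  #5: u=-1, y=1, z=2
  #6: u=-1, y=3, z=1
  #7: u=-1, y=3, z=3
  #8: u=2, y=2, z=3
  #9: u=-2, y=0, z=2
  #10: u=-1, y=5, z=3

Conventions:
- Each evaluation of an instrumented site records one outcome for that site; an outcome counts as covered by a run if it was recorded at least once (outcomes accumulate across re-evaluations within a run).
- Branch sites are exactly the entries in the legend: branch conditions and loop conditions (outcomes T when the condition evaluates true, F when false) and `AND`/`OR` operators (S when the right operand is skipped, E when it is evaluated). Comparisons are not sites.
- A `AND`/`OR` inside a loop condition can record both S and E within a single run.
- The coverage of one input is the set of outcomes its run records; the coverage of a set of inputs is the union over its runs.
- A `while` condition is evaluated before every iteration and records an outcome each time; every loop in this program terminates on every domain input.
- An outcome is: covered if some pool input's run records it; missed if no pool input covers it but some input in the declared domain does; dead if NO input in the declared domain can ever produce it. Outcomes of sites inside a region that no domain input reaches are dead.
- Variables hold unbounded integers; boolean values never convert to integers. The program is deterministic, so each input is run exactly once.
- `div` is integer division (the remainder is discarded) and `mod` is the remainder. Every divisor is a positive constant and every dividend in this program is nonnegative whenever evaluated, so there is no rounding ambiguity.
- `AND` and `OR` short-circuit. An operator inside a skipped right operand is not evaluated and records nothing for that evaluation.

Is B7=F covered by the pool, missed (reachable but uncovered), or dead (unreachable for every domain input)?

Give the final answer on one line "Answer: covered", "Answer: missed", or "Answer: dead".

B7=F is recorded by pool input(s) 8 -> covered

Answer: covered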